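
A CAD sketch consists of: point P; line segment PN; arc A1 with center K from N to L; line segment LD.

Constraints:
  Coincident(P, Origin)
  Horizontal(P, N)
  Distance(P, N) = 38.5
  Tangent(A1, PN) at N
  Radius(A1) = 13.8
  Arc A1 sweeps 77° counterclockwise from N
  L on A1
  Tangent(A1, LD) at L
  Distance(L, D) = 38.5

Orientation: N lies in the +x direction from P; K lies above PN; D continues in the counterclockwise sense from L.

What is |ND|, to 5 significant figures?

53.036

P is at the origin; PN is horizontal with |PN| = 38.5 and N on the +x side, so N = (38.500, 0.0000). Tangency of A1 to PN means the radius KN is perpendicular to PN, so K = N + (0, 13.8) = (38.500, 13.800). On A1, N sits at bearing -90° from K; a 77° counterclockwise sweep puts L at bearing -13°, so L = K + 13.8·(cos -13°, sin -13°) = (51.946, 10.696). Since A1 is tangent to LD there, KL ⟂ LD, so LD runs along (−sin -13°, cos -13°); with |LD| = 38.5, D = (60.607, 48.209). Then |ND| = |D − N| = 53.036.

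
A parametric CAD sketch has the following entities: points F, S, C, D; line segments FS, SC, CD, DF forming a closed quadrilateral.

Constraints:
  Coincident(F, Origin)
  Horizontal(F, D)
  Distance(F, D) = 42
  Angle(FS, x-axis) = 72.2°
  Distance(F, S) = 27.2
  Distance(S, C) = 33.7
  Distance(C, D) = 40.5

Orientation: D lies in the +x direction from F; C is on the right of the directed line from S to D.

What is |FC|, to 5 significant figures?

7.5467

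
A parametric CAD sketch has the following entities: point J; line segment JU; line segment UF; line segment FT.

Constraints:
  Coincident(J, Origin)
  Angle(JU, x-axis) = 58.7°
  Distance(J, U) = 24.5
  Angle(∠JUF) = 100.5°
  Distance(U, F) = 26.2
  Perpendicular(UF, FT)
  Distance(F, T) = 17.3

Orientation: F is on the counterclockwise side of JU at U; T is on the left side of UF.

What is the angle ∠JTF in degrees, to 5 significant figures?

102.48°

∠JUF = 100.5°, so UF runs at 58.7° + (180° − 100.5°) = 138.20° from the x-axis; with |UF| = 26.2, F = U + 26.2·(cos 138.20°, sin 138.20°) = (-6.8033, 38.397). UF ⟂ FT; with |FT| = 17.3 on the left of UF, T = F + 17.3·(-0.66653, -0.74548) = (-18.334, 25.501). Then cos ∠JTF = TJ·TF / (|TJ||TF|), giving 102.48°.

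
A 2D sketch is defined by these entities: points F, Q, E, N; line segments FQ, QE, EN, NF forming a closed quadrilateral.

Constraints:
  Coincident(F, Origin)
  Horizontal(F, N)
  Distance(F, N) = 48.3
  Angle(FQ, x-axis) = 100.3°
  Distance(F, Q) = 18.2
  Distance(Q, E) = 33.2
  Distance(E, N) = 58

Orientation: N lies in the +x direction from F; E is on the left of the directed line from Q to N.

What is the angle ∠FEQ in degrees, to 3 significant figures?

14.2°

F is at the origin; FN is horizontal with |FN| = 48.3 and N in +x, so N = (48.3, 0). FQ runs at 100.3° with |FQ| = 18.2, so Q = (-3.25, 17.9). E is determined by |QE| = 33.2 and |EN| = 58.0 together: it lies at the intersection of circle(Q, 33.2) and circle(N, 58.0). With |QN| = 54.6, the foot of the radical line on QN is 6.57 from Q and the perpendicular offset is √(33.2² − 6.57²) = 32.5. Taking the left-of-QN solution: E = (13.6, 46.5).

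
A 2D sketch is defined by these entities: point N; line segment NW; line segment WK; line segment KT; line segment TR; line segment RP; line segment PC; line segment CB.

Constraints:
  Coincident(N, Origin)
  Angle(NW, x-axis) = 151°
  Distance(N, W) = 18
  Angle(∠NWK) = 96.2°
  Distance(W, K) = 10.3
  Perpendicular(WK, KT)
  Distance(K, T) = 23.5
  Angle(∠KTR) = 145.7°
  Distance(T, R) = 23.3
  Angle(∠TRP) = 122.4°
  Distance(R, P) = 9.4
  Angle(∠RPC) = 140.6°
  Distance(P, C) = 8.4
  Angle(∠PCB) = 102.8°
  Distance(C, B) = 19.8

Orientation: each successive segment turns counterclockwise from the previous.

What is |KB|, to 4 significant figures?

27.49

N is at the origin; NW runs at 151.0° with length 18.0, so W = (-15.74, 8.727). ∠NWK = 96.2° gives WK at -125.2° from the x-axis; with |WK| = 10.3, K = (-21.68, 0.3100). WK is perpendicular to KT, so KT runs at -35.20°; with |KT| = 23.5, T = (-2.478, -13.24). ∠KTR = 145.7° gives TR at -0.9000° from the x-axis; with |TR| = 23.3, R = (20.82, -13.60). ∠TRP = 122.4° gives RP at 56.70° from the x-axis; with |RP| = 9.4, P = (25.98, -5.746). ∠RPC = 140.6° gives PC at 96.10° from the x-axis; with |PC| = 8.4, C = (25.09, 2.607). ∠PCB = 102.8° gives CB at 173.3° from the x-axis; with |CB| = 19.8, B = (5.423, 4.917). Then |KB| = |B − K| = 27.49.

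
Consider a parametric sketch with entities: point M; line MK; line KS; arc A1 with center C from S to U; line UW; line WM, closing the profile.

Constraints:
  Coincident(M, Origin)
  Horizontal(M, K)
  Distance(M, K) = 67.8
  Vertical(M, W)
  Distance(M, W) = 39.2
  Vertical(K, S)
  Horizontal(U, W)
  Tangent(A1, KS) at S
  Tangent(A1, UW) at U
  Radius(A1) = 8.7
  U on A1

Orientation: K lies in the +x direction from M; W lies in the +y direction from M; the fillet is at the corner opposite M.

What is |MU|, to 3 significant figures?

70.9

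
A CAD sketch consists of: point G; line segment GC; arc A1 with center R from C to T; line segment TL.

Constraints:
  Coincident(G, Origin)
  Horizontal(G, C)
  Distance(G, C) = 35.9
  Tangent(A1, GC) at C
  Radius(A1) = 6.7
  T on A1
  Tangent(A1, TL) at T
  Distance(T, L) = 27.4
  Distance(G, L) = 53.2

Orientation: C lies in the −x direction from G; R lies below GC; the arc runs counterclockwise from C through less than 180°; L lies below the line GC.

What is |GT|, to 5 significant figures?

43.187

G is at the origin; G and C share the same y with |GC| = 35.9 and C on the −x side, so C = (-35.900, 0.0000). Since A1 is tangent to GC there, RC ⟂ GC, so R = C + (0, -6.7) = (-35.900, -6.7000). Since RT ⟂ TL (tangency), |RL| = √(6.7² + 27.4²) = 28.207 regardless of where T sits on A1. So L lies on both circle(G, 53.2) and circle(R, 28.207); the below-GC intersection is L = (-40.467, -34.535). T is the foot of the tangent from L: T = (-42.580, -7.2167).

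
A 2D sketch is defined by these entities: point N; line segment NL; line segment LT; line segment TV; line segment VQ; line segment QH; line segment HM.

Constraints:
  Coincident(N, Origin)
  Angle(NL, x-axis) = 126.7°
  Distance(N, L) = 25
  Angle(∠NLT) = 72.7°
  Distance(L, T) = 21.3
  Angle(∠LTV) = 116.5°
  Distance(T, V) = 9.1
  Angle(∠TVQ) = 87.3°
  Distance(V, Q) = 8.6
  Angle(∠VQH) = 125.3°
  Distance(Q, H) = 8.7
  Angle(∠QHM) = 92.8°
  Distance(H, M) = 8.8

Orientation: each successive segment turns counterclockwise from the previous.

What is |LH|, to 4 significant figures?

12.31

N is at the origin; NL runs at 126.7° with length 25.0, so L = (-14.94, 20.04). ∠NLT = 72.7° gives LT at -126.0° from the x-axis; with |LT| = 21.3, T = (-27.46, 2.812). ∠LTV = 116.5° gives TV at -62.50° from the x-axis; with |TV| = 9.1, V = (-23.26, -5.259). ∠TVQ = 87.3° gives VQ at 30.20° from the x-axis; with |VQ| = 8.6, Q = (-15.83, -0.9335). ∠VQH = 125.3° gives QH at 84.90° from the x-axis; with |QH| = 8.7, H = (-15.05, 7.732). Then |LH| = |H − L| = 12.31.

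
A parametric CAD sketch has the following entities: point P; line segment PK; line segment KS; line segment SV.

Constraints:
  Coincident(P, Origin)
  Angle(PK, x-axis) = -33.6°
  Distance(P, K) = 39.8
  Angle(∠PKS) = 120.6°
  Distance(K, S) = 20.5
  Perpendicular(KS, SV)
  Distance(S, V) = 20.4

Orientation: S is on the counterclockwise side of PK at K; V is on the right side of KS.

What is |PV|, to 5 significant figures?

68.182

∠PKS = 120.6°, so KS runs at -33.6° + (180° − 120.6°) = 25.800° from the x-axis; with |KS| = 20.5, S = K + 20.5·(cos 25.800°, sin 25.800°) = (51.607, -13.103). KS ⟂ SV; with |SV| = 20.4 on the right of KS, V = S + 20.4·(0.43523, -0.90032) = (60.486, -31.469). Then |PV| = |V − P| = 68.182.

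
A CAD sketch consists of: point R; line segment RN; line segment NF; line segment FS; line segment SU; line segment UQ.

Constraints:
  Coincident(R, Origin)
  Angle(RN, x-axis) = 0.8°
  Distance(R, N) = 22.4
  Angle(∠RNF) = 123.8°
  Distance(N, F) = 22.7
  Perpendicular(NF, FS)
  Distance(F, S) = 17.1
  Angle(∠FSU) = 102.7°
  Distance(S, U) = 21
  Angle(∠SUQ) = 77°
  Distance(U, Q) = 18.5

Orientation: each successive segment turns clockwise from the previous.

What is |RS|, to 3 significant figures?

35.2

∠RNF = 123.8° gives NF at -55.4° from the x-axis; with |NF| = 22.7, F = (35.3, -18.4). NF is perpendicular to FS, so FS runs at -145°; with |FS| = 17.1, S = (21.2, -28.1). Then |RS| = |S − R| = 35.2.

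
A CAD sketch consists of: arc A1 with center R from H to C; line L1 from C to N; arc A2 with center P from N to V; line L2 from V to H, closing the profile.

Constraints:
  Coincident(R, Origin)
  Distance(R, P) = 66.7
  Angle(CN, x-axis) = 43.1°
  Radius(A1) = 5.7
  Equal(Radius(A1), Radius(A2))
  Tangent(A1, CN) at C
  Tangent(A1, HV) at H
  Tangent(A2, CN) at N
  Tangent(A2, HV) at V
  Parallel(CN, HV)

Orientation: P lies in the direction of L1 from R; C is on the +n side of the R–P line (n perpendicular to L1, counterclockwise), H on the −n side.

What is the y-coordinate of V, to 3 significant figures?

41.4

Tangency of A1 to both parallel lines with radius 5.7 puts C and H at R ± 5.7·n: C = (-3.89, 4.16), H = (3.89, -4.16). Equal radii place N and V the same way about P: N = P + 5.7·n = (44.8, 49.7), V = P − 5.7·n = (52.6, 41.4). So V.y = 41.4.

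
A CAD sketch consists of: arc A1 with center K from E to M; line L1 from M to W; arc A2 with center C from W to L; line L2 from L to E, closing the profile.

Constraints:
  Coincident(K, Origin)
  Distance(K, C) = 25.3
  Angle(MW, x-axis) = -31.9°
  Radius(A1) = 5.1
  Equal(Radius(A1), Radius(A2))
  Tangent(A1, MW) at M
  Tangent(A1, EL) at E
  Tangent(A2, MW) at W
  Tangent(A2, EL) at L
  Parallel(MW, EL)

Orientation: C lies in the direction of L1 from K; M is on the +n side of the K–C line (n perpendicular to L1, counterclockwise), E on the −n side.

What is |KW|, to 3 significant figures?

25.8

Tangency of A1 to both parallel lines with radius 5.1 puts M and E at K ± 5.1·n: M = (2.70, 4.33), E = (-2.70, -4.33). Equal radii place W and L the same way about C: W = C + 5.1·n = (24.2, -9.04), L = C − 5.1·n = (18.8, -17.7). Then |KW| = |W − K| = 25.8.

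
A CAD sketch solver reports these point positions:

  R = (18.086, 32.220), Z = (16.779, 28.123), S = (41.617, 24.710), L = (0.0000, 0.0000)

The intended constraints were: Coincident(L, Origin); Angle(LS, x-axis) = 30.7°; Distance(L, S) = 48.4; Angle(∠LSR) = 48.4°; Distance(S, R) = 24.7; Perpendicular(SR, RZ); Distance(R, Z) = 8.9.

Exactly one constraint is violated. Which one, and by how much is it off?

Distance(R, Z) = 8.9 — off by 4.60.

L = (0.00, 0.00) ✓; LS at 30.70° ✓; |LS| = 48.40 ✓; ∠LSR = 48.40° ✓; |SR| = 24.70 ✓; ∠(SR, RZ) = 90.01° ✓; |RZ| = 4.300 ✗.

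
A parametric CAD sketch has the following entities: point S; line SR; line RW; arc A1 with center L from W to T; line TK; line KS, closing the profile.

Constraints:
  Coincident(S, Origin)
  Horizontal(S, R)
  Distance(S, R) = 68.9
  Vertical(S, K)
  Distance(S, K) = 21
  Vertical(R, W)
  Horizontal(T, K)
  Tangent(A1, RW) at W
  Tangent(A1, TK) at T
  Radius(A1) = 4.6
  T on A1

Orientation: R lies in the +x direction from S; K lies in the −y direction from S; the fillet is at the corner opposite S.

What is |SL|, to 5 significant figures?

66.358

SK is vertical with |SK| = 21.0 and K on the −y side, so K = (0.0000, -21.000). The virtual corner opposite S is at (68.900, -21.000). Tangency of A1 to RW means the radius LW is perpendicular to RW and tangency of A1 to TK means the radius LT is perpendicular to TK, with radius 4.6, so the center L sits 4.6 in from both sides at L = (64.300, -16.400). Then |SL| = |L − S| = 66.358.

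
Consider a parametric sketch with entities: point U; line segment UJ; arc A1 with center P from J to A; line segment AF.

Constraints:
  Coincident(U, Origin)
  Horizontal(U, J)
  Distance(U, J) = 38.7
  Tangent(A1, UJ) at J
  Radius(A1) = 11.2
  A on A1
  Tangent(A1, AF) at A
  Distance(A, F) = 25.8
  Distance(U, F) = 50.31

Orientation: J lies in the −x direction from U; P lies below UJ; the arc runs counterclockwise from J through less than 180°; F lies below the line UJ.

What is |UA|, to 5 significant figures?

50.930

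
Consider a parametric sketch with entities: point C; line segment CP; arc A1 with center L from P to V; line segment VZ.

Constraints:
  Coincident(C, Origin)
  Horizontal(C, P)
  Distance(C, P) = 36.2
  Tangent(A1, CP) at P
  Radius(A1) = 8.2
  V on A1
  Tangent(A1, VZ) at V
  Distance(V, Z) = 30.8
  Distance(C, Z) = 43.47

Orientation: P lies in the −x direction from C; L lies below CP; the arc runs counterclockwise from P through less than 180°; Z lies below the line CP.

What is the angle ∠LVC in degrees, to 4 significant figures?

22.38°

C is at the origin; CP is horizontal with |CP| = 36.2 and P on the −x side, so P = (-36.20, 0.000). Since A1 is tangent to CP there, LP ⟂ CP, so L = P + (0, -8.2) = (-36.20, -8.200). Since LV ⟂ VZ (tangency), |LZ| = √(8.2² + 30.8²) = 31.87 regardless of where V sits on A1. So Z lies on both circle(C, 43.47) and circle(L, 31.87); the below-CP intersection is Z = (-22.70, -37.07). V is the foot of the tangent from Z: V = (-42.48, -13.47).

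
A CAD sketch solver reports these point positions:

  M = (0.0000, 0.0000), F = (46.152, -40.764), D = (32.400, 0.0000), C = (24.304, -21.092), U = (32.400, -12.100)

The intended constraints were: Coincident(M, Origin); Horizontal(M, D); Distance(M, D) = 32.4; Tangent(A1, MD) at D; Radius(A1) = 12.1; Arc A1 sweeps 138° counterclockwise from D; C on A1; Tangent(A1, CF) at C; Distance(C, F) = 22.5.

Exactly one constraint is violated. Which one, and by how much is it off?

Distance(C, F) = 22.5 — off by 6.90.

M = (0.00, 0.00) ✓; M.y = 0.00, D.y = 0.00 ✓; |MD| = 32.40 ✓; ∠(UD, DM) = 90.00° ✓; |UD| = 12.10 ✓; bearing(U→C) − bearing(U→D) = 138.0° ✓; |UC| = 12.10 ✓; ∠(UC, CF) = 90.00° ✓; |CF| = 29.40 ✗.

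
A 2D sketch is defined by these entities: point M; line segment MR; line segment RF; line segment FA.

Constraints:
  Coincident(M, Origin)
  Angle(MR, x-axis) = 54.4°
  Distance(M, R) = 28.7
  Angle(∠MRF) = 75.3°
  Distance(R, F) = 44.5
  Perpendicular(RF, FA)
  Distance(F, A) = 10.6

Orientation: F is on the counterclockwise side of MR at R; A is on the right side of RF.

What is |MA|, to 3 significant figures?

53.4

M is at the origin; MR runs at 54.4° with length 28.7, so R = 28.7·(cos 54.4°, sin 54.4°) = (16.7, 23.3). ∠MRF = 75.3°, so RF runs at 54.4° + (180° − 75.3°) = 159° from the x-axis; with |RF| = 44.5, F = R + 44.5·(cos 159°, sin 159°) = (-24.9, 39.2). RF ⟂ FA; with |FA| = 10.6 on the right of RF, A = F + 10.6·(0.357, 0.934) = (-21.1, 49.1). Then |MA| = |A − M| = 53.4.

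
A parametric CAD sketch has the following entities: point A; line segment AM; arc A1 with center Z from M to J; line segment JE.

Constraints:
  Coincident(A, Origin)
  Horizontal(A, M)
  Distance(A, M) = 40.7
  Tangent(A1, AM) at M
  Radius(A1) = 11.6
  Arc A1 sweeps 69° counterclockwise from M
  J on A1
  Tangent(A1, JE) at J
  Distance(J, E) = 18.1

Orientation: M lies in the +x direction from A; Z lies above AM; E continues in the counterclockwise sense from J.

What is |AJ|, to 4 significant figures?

52.06

A is at the origin; AM is horizontal with |AM| = 40.7 and M on the +x side, so M = (40.70, 0.000). Tangency of A1 to AM means the radius ZM is perpendicular to AM, so Z = M + (0, 11.6) = (40.70, 11.60). On A1, M sits at bearing -90° from Z; a 69° counterclockwise sweep puts J at bearing -21°, so J = Z + 11.6·(cos -21°, sin -21°) = (51.53, 7.443). Then |AJ| = |J − A| = 52.06.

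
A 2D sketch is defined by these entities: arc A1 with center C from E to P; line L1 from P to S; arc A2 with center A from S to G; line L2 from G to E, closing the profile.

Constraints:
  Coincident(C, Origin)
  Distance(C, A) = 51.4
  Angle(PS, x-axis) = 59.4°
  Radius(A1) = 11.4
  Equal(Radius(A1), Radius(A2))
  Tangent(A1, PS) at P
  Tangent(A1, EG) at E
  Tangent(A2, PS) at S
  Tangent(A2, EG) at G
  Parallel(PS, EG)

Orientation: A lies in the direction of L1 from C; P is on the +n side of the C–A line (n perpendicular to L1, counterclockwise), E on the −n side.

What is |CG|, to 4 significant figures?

52.65

The slot axis is L1's direction at 59.4°, so u = (cos 59.4°, sin 59.4°) = (0.5090, 0.8607) and n = (−sin 59.4°, cos 59.4°) = (-0.8607, 0.5090). C is at the origin and A lies 51.4 along u from C, so A = 51.4·u = (26.16, 44.24). Tangency of A1 to both parallel lines with radius 11.4 puts P and E at C ± 11.4·n: P = (-9.812, 5.803), E = (9.812, -5.803). Equal radii place S and G the same way about A: S = A + 11.4·n = (16.35, 50.05), G = A − 11.4·n = (35.98, 38.44). Then |CG| = |G − C| = 52.65.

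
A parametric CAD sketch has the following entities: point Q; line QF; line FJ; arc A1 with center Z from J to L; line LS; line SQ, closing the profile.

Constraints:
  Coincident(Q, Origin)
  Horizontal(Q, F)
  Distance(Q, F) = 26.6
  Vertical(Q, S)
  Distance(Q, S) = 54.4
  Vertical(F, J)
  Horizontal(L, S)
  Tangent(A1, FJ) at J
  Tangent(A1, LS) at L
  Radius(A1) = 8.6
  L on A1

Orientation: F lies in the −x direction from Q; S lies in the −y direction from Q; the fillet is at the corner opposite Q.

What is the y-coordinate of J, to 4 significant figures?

-45.80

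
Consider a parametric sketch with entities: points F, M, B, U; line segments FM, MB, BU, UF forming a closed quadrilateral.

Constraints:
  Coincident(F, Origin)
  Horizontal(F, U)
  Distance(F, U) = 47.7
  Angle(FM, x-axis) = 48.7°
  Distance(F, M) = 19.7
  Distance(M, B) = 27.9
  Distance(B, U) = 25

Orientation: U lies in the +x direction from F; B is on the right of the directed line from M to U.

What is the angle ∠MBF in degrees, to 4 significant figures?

41.98°

F is at the origin; FU is horizontal with |FU| = 47.7 and U in +x, so U = (47.7, 0). FM runs at 48.7° with |FM| = 19.7, so M = (13.00, 14.80). B is determined by |MB| = 27.9 and |BU| = 25.0 together: it lies at the intersection of circle(M, 27.9) and circle(U, 25.0). With |MU| = 37.72, the foot of the radical line on MU is 20.89 from M and the perpendicular offset is √(27.9² − 20.89²) = 18.49. Taking the right-of-MU solution: B = (24.97, -10.40).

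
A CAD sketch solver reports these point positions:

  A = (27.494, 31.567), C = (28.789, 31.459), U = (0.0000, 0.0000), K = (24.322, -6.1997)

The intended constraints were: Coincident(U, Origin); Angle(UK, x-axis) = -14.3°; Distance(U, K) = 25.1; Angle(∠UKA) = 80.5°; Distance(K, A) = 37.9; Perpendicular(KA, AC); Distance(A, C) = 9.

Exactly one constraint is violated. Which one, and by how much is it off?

Distance(A, C) = 9 — off by 7.70.

U = (0.00, 0.00) ✓; UK at -14.30° ✓; |UK| = 25.10 ✓; ∠UKA = 80.50° ✓; |KA| = 37.90 ✓; ∠(KA, AC) = 89.97° ✓; |AC| = 1.299 ✗.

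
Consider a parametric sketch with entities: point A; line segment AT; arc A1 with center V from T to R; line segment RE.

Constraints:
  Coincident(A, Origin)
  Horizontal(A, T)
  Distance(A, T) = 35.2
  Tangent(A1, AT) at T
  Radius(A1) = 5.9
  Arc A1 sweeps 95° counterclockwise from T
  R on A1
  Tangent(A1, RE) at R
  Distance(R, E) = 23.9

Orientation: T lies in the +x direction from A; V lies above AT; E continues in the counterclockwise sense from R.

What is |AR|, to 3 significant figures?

41.6

A is at the origin; AT is horizontal with |AT| = 35.2 and T on the +x side, so T = (35.2, 0.00). Since A1 is tangent to AT there, VT ⟂ AT, so V = T + (0, 5.9) = (35.2, 5.90). On A1, T sits at bearing -90° from V; a 95° counterclockwise sweep puts R at bearing 5°, so R = V + 5.9·(cos 5°, sin 5°) = (41.1, 6.41). Then |AR| = |R − A| = 41.6.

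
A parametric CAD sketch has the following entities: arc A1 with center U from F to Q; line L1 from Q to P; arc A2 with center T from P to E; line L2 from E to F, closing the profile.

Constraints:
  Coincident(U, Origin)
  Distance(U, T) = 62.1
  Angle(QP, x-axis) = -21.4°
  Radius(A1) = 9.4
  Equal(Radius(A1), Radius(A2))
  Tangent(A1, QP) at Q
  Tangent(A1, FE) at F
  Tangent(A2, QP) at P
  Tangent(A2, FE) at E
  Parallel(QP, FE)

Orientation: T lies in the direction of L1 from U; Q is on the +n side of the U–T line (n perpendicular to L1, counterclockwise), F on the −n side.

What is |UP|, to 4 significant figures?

62.81

The slot axis is L1's direction at -21.4°, so u = (cos -21.4°, sin -21.4°) = (0.9311, -0.3649) and n = (−sin -21.4°, cos -21.4°) = (0.3649, 0.9311). U is at the origin and T lies 62.1 along u from U, so T = 62.1·u = (57.82, -22.66). Tangency of A1 to both parallel lines with radius 9.4 puts Q and F at U ± 9.4·n: Q = (3.430, 8.752), F = (-3.430, -8.752). Equal radii place P and E the same way about T: P = T + 9.4·n = (61.25, -13.91), E = T − 9.4·n = (54.39, -31.41). Then |UP| = |P − U| = 62.81.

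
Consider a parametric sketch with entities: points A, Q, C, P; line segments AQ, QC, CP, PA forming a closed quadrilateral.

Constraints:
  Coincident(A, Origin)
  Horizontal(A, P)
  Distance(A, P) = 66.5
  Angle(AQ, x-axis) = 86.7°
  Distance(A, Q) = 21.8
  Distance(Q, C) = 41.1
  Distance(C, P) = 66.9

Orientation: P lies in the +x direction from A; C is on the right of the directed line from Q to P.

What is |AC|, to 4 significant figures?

19.47

Checks: A = (0.00, 0.00) ✓; |QC| = 41.10 ✓; |CP| = 66.90 ✓.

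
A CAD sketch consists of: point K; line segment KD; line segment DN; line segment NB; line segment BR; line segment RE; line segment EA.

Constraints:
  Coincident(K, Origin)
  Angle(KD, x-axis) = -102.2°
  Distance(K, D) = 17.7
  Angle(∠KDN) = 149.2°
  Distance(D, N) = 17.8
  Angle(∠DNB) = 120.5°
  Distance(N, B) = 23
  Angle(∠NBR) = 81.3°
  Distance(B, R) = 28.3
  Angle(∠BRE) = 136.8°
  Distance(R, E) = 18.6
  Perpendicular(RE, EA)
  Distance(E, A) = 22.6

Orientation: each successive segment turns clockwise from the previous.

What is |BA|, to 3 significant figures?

39.4

K is at the origin; KD runs at -102.2° with length 17.7, so D = (-3.74, -17.3). ∠KDN = 149.2° gives DN at -133° from the x-axis; with |DN| = 17.8, N = (-15.9, -30.3). ∠DNB = 120.5° gives NB at 168° from the x-axis; with |NB| = 23.0, B = (-38.3, -25.3). ∠NBR = 81.3° gives BR at 68.8° from the x-axis; with |BR| = 28.3, R = (-28.1, 1.04). ∠BRE = 136.8° gives RE at 25.6° from the x-axis; with |RE| = 18.6, E = (-11.3, 9.08). RE is perpendicular to EA, so EA runs at -64.4°; with |EA| = 22.6, A = (-1.56, -11.3). Then |BA| = |A − B| = 39.4.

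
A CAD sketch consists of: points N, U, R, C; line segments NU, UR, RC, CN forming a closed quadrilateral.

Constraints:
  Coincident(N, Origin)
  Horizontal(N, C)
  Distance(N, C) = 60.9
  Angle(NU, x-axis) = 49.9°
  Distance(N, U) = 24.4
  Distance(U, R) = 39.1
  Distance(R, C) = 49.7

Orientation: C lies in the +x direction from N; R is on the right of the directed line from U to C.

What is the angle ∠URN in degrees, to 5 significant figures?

37.527°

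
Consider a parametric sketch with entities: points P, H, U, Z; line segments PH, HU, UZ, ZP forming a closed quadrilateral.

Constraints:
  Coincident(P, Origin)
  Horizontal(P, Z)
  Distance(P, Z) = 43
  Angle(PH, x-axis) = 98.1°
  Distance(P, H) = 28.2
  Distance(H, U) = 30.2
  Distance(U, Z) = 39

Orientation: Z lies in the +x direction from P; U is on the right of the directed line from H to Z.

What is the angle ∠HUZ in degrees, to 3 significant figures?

104°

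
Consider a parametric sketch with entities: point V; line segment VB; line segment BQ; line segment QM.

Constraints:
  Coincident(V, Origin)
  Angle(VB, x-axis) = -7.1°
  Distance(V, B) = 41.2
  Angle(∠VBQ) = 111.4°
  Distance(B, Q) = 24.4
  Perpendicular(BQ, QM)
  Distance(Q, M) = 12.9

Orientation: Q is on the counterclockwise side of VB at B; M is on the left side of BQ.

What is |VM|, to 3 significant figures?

46.9

V is at the origin; VB runs at -7.1° with length 41.2, so B = 41.2·(cos -7.1°, sin -7.1°) = (40.9, -5.09). ∠VBQ = 111.4°, so BQ runs at -7.1° + (180° − 111.4°) = 61.5° from the x-axis; with |BQ| = 24.4, Q = B + 24.4·(cos 61.5°, sin 61.5°) = (52.5, 16.4). BQ ⟂ QM; with |QM| = 12.9 on the left of BQ, M = Q + 12.9·(-0.879, 0.477) = (41.2, 22.5). Then |VM| = |M − V| = 46.9.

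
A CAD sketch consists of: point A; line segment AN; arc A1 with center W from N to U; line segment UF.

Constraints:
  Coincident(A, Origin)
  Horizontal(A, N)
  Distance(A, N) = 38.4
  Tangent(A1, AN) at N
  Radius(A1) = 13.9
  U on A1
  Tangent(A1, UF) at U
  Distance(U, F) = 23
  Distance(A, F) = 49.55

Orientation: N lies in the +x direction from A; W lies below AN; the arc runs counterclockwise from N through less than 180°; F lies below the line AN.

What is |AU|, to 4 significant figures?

30.12

A is at the origin; A and N share the same y with |AN| = 38.4 and N on the +x side, so N = (38.40, 0.000). Since A1 is tangent to AN there, WN ⟂ AN, so W = N + (0, -13.9) = (38.40, -13.90). Since WU ⟂ UF (tangency), |WF| = √(13.9² + 23.0²) = 26.87 regardless of where U sits on A1. So F lies on both circle(A, 49.55) and circle(W, 26.87); the below-AN intersection is F = (30.01, -39.43). U is the foot of the tangent from F: U = (24.85, -17.02).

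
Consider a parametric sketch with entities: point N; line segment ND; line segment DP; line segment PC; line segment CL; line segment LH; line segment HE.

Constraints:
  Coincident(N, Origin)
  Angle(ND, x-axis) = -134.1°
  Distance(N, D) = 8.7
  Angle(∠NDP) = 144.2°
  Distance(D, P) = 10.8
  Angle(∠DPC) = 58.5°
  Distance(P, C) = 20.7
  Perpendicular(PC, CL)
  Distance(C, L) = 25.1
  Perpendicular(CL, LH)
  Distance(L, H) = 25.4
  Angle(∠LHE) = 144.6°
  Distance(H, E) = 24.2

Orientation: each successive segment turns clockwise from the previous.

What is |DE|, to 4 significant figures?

30.13

N is at the origin; ND runs at -134.1° with length 8.7, so D = (-6.054, -6.248). ∠NDP = 144.2° gives DP at -169.9° from the x-axis; with |DP| = 10.8, P = (-16.69, -8.142). ∠DPC = 58.5° gives PC at 68.60° from the x-axis; with |PC| = 20.7, C = (-9.134, 11.13). PC is perpendicular to CL, so CL runs at -21.40°; with |CL| = 25.1, L = (14.24, 1.973). The perpendicularity gives LH at right angles to CL, so LH runs at -111.4°; with |LH| = 25.4, H = (4.968, -21.68). ∠LHE = 144.6° gives HE at -146.8° from the x-axis; with |HE| = 24.2, E = (-15.28, -34.93). Then |DE| = |E − D| = 30.13.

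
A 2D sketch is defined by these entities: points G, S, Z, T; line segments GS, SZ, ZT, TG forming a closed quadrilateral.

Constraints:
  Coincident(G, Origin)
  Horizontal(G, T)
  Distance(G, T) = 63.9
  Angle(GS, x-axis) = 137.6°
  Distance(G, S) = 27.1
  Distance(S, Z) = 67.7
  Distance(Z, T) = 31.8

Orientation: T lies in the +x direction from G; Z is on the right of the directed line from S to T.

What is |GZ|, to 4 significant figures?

41.34

G is at the origin; GT is horizontal with |GT| = 63.9 and T in +x, so T = (63.9, 0). GS runs at 137.6° with |GS| = 27.1, so S = (-20.01, 18.27). Z is determined by |SZ| = 67.7 and |ZT| = 31.8 together: it lies at the intersection of circle(S, 67.7) and circle(T, 31.8). With |ST| = 85.88, the foot of the radical line on ST is 63.74 from S and the perpendicular offset is √(67.7² − 63.74²) = 22.82. Taking the right-of-ST solution: Z = (37.41, -17.59).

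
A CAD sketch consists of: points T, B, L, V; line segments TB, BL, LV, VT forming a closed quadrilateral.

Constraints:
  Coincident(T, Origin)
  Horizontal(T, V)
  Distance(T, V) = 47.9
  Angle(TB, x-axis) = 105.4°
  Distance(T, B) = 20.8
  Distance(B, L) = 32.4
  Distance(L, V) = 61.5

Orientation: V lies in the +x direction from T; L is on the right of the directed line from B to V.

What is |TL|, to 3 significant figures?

17.0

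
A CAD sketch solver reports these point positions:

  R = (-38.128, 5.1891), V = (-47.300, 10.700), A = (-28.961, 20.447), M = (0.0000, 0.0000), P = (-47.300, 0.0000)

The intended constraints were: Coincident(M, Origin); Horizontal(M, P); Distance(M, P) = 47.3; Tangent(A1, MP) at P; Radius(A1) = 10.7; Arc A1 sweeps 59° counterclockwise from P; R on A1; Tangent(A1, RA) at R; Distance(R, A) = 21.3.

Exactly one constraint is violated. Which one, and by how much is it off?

Distance(R, A) = 21.3 — off by 3.50.

M = (0.00, 0.00) ✓; M.y = 0.00, P.y = 0.00 ✓; |MP| = 47.30 ✓; ∠(VP, PM) = 90.00° ✓; |VP| = 10.70 ✓; bearing(V→R) − bearing(V→P) = 59.00° ✓; |VR| = 10.70 ✓; ∠(VR, RA) = 90.00° ✓; |RA| = 17.80 ✗.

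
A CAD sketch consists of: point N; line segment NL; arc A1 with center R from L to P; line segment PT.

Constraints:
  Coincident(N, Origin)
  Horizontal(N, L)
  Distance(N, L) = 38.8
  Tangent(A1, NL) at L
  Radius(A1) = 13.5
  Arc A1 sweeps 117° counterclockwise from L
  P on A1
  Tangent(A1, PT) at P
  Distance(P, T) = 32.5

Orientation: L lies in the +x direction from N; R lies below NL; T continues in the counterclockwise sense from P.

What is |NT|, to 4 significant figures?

63.91

N is at the origin; N and L share the same y with |NL| = 38.8 and L on the +x side, so L = (38.80, 0.000). The tangent condition forces RL to be normal to NL, so R = L + (0, -13.5) = (38.80, -13.50). On A1, L sits at bearing 90° from R; a 117° counterclockwise sweep puts P at bearing 207°, so P = R + 13.5·(cos 207°, sin 207°) = (26.77, -19.63). The tangent condition forces RP to be normal to PT, so PT runs along (−sin 207°, cos 207°); with |PT| = 32.5, T = (41.53, -48.59). Then |NT| = |T − N| = 63.91.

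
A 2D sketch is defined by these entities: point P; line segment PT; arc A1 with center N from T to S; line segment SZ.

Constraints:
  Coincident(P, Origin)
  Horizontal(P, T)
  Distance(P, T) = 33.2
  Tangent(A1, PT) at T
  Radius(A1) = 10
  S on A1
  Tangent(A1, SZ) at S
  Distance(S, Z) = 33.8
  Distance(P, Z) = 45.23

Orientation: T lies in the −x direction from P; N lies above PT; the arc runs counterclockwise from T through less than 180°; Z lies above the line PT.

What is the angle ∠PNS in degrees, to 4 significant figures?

7.088°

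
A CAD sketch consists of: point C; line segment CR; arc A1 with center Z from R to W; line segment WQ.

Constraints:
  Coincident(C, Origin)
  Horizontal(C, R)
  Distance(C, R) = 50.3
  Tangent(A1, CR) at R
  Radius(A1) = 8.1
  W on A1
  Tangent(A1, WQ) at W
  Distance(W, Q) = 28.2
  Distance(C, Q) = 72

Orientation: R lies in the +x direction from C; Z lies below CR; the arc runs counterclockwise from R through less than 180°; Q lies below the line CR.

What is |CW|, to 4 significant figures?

46.32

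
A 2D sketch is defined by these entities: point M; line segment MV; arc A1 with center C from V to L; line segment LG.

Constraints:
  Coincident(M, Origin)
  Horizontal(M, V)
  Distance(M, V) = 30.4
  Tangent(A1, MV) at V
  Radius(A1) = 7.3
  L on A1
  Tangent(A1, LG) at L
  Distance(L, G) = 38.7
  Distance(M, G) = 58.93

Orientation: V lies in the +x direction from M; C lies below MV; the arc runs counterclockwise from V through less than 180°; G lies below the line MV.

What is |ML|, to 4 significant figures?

25.47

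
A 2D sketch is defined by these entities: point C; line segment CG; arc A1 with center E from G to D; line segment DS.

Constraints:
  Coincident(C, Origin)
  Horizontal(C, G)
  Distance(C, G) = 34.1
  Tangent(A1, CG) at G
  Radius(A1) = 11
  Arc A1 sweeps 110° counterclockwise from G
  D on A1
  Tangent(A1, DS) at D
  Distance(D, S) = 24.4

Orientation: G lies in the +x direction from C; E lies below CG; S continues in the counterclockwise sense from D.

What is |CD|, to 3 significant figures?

28.0

C is at the origin; C and G share the same y with |CG| = 34.1 and G on the +x side, so G = (34.1, 0.00). The tangent condition forces EG to be normal to CG, so E = G + (0, -11) = (34.1, -11.0). On A1, G sits at bearing 90° from E; a 110° counterclockwise sweep puts D at bearing 200°, so D = E + 11.0·(cos 200°, sin 200°) = (23.8, -14.8). Then |CD| = |D − C| = 28.0.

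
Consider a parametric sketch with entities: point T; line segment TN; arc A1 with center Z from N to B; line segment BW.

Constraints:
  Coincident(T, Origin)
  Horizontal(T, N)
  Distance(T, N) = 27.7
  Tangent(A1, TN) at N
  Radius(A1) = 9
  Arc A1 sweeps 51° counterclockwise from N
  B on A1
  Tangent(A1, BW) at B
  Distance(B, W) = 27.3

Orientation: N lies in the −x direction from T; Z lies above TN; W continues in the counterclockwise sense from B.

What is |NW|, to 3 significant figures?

34.5

T is at the origin; T and N share the same y with |TN| = 27.7 and N on the −x side, so N = (-27.7, 0.00). Since A1 is tangent to TN there, ZN ⟂ TN, so Z = N + (0, 9) = (-27.7, 9.00). On A1, N sits at bearing -90° from Z; a 51° counterclockwise sweep puts B at bearing -39°, so B = Z + 9.0·(cos -39°, sin -39°) = (-20.7, 3.34). Tangency of A1 to BW means the radius ZB is perpendicular to BW, so BW runs along (−sin -39°, cos -39°); with |BW| = 27.3, W = (-3.53, 24.6). Then |NW| = |W − N| = 34.5.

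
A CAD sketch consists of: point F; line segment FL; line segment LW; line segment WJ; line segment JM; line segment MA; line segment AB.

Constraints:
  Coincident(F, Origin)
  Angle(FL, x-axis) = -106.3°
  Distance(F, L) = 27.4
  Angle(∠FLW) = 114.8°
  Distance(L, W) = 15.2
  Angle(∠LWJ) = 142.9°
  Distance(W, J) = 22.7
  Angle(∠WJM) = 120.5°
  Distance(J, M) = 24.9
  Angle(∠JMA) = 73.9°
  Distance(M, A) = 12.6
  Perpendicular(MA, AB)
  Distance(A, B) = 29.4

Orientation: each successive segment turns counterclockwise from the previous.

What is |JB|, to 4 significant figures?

7.901

∠JMA = 73.9° gives MA at 161.6° from the x-axis; with |MA| = 12.6, A = (28.56, -13.38). The perpendicularity gives AB at right angles to MA, so AB runs at -108.4°; with |AB| = 29.4, B = (19.28, -41.27). Then |JB| = |B − J| = 7.901.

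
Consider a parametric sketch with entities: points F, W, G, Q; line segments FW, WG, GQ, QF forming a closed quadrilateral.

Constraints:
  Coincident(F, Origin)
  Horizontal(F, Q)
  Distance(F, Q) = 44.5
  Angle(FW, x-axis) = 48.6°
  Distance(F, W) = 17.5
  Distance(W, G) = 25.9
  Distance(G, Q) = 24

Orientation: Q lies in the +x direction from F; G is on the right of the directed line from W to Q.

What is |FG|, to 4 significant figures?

24.97

Checks: |WG| = 25.90 ✓; |GQ| = 24.00 ✓.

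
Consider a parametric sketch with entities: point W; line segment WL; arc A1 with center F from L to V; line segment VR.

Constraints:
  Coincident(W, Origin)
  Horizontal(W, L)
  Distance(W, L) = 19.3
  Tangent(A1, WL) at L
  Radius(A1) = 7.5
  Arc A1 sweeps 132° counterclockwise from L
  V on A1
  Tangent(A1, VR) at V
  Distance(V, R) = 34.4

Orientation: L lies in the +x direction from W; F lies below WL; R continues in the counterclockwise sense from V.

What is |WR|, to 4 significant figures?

52.92

On A1, L sits at bearing 90° from F; a 132° counterclockwise sweep puts V at bearing 222°, so V = F + 7.5·(cos 222°, sin 222°) = (13.73, -12.52). A1 meets VR tangentially, so FV is at right angles to VR, so VR runs along (−sin 222°, cos 222°); with |VR| = 34.4, R = (36.74, -38.08). Then |WR| = |R − W| = 52.92.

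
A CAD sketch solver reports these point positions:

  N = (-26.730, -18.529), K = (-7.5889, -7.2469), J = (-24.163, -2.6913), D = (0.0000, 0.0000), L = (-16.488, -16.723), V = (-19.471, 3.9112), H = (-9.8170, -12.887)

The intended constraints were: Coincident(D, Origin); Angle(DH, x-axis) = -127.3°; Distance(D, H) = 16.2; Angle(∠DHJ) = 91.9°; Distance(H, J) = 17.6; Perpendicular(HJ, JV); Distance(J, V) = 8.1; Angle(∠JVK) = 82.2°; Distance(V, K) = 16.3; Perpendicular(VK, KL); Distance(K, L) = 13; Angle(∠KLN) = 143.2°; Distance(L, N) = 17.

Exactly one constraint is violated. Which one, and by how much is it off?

Distance(L, N) = 17 — off by 6.60.

D = (0.00, 0.00) ✓; DH at -127.3° ✓; |DH| = 16.20 ✓; ∠DHJ = 91.90° ✓; |HJ| = 17.60 ✓; ∠(HJ, JV) = 90.00° ✓; |JV| = 8.100 ✓; ∠JVK = 82.20° ✓; |VK| = 16.30 ✓; ∠(VK, KL) = 90.00° ✓; |KL| = 13.00 ✓; ∠KLN = 143.2° ✓; |LN| = 10.40 ✗.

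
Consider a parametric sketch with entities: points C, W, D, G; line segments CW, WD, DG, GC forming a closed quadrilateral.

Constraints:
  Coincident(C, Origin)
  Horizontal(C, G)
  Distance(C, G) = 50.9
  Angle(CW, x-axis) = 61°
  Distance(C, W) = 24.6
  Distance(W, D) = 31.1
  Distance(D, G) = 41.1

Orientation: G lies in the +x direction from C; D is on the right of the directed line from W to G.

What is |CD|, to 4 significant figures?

14.53

C is at the origin; CG is horizontal with |CG| = 50.9 and G in +x, so G = (50.9, 0). CW runs at 61.0° with |CW| = 24.6, so W = (11.93, 21.52). D is determined by |WD| = 31.1 and |DG| = 41.1 together: it lies at the intersection of circle(W, 31.1) and circle(G, 41.1). With |WG| = 44.52, the foot of the radical line on WG is 14.15 from W and the perpendicular offset is √(31.1² − 14.15²) = 27.69. Taking the right-of-WG solution: D = (10.93, -9.568).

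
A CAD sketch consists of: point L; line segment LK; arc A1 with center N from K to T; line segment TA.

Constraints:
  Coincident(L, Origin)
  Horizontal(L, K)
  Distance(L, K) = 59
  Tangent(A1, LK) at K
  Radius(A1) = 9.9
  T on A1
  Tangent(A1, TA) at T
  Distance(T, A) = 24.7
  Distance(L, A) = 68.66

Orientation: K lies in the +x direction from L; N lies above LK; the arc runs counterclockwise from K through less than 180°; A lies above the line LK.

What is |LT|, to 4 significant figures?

69.47

L is at the origin; LK is horizontal with |LK| = 59.0 and K on the +x side, so K = (59.00, 0.000). Since A1 is tangent to LK there, NK ⟂ LK, so N = K + (0, 9.9) = (59.00, 9.900). Since NT ⟂ TA (tangency), |NA| = √(9.9² + 24.7²) = 26.61 regardless of where T sits on A1. So A lies on both circle(L, 68.66) and circle(N, 26.61); the above-LK intersection is A = (58.16, 36.50). T is the foot of the tangent from A: T = (68.07, 13.87).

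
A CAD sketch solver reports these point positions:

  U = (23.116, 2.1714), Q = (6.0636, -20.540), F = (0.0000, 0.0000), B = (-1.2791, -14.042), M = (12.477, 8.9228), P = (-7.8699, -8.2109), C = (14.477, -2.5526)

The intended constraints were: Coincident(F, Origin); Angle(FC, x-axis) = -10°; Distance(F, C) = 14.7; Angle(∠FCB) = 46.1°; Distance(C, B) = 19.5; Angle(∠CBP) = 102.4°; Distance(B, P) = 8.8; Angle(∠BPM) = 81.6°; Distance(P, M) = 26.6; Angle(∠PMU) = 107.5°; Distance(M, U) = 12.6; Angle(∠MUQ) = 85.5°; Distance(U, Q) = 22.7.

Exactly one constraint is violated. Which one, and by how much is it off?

Distance(U, Q) = 22.7 — off by 5.70.

F = (0.00, 0.00) ✓; FC at -10.00° ✓; |FC| = 14.70 ✓; ∠FCB = 46.10° ✓; |CB| = 19.50 ✓; ∠CBP = 102.4° ✓; |BP| = 8.800 ✓; ∠BPM = 81.60° ✓; |PM| = 26.60 ✓; ∠PMU = 107.5° ✓; |MU| = 12.60 ✓; ∠MUQ = 85.50° ✓; |UQ| = 28.40 ✗.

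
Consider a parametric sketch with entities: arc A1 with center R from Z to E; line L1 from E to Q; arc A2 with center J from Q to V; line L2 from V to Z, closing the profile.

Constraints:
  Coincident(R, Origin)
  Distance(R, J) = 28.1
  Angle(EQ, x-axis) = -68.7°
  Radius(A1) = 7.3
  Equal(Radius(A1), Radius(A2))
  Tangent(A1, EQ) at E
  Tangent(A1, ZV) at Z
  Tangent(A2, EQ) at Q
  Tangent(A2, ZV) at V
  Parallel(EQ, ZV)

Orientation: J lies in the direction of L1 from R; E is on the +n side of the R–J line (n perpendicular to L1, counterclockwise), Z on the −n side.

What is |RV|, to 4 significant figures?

29.03

The slot axis is L1's direction at -68.7°, so u = (cos -68.7°, sin -68.7°) = (0.3633, -0.9317) and n = (−sin -68.7°, cos -68.7°) = (0.9317, 0.3633). R is at the origin and J lies 28.1 along u from R, so J = 28.1·u = (10.21, -26.18). Tangency of A1 to both parallel lines with radius 7.3 puts E and Z at R ± 7.3·n: E = (6.801, 2.652), Z = (-6.801, -2.652). Equal radii place Q and V the same way about J: Q = J + 7.3·n = (17.01, -23.53), V = J − 7.3·n = (3.406, -28.83). Then |RV| = |V − R| = 29.03.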